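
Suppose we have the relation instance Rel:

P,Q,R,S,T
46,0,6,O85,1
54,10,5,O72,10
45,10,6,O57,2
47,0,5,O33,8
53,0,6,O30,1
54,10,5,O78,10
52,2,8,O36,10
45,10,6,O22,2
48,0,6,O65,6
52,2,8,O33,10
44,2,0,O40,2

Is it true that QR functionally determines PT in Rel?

(Q=0, R=6): 3 rows → {P,T} takes values {(46, 1), (53, 1), (48, 6)} — violation
(Q=10, R=5): 2 rows → {P,T} = (54, 10), (54, 10) ✓
(Q=10, R=6): 2 rows → {P,T} = (45, 2), (45, 2) ✓
(Q=0, R=5): 1 row → {P,T} = (47, 8) ✓
(Q=2, R=8): 2 rows → {P,T} = (52, 10), (52, 10) ✓
(Q=2, R=0): 1 row → {P,T} = (44, 2) ✓
Two rows agree on QR but differ on PT, so QR -> PT does not hold.

No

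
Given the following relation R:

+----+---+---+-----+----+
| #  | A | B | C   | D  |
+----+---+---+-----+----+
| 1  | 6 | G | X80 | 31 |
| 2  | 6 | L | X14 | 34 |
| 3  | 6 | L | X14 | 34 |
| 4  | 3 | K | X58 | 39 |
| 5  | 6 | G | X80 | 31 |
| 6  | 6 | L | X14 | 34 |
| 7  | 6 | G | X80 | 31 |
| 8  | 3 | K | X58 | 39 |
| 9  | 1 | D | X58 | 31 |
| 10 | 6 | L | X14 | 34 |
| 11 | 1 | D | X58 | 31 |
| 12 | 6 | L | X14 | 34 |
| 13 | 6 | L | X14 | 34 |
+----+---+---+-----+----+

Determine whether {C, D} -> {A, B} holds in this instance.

Yes

(C=X80, D=31): rows 1, 5, 7 → {A,B} = (6, G), (6, G), (6, G) ✓
(C=X14, D=34): rows 2, 3, 6, 10, 12, 13 → {A,B} = (6, L), (6, L), (6, L), (6, L), (6, L), (6, L) ✓
(C=X58, D=39): rows 4, 8 → {A,B} = (3, K), (3, K) ✓
(C=X58, D=31): rows 9, 11 → {A,B} = (1, D), (1, D) ✓
Every {C, D} value is associated with a single {A, B} value, so {C, D} -> {A, B} holds.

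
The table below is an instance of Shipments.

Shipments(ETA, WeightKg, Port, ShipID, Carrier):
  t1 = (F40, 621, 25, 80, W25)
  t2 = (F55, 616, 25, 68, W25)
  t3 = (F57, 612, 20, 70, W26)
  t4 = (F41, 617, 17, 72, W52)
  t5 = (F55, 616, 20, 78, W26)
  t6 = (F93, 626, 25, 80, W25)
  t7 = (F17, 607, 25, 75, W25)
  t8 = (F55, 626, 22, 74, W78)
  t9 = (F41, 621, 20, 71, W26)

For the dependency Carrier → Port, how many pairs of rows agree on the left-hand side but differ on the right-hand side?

Carrier=W25: all 4 rows agree on Port — 0 pairs.
Carrier=W26: all 3 rows agree on Port — 0 pairs.

0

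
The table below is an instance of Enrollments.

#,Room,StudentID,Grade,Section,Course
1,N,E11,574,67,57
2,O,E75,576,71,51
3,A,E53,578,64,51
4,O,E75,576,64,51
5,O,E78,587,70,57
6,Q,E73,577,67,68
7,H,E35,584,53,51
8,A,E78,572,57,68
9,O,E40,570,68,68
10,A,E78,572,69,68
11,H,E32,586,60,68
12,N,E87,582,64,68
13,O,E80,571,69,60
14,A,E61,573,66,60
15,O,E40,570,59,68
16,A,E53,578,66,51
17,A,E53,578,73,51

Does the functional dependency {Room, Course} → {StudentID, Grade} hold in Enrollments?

Yes

(Room=N, Course=57): row 1 → {StudentID,Grade} = (E11, 574) ✓
(Room=O, Course=51): rows 2, 4 → {StudentID,Grade} = (E75, 576), (E75, 576) ✓
(Room=A, Course=51): rows 3, 16, 17 → {StudentID,Grade} = (E53, 578), (E53, 578), (E53, 578) ✓
(Room=O, Course=57): row 5 → {StudentID,Grade} = (E78, 587) ✓
(Room=Q, Course=68): row 6 → {StudentID,Grade} = (E73, 577) ✓
(Room=H, Course=51): row 7 → {StudentID,Grade} = (E35, 584) ✓
(Room=A, Course=68): rows 8, 10 → {StudentID,Grade} = (E78, 572), (E78, 572) ✓
(Room=O, Course=68): rows 9, 15 → {StudentID,Grade} = (E40, 570), (E40, 570) ✓
(Room=H, Course=68): row 11 → {StudentID,Grade} = (E32, 586) ✓
(Room=N, Course=68): row 12 → {StudentID,Grade} = (E87, 582) ✓
(Room=O, Course=60): row 13 → {StudentID,Grade} = (E80, 571) ✓
(Room=A, Course=60): row 14 → {StudentID,Grade} = (E61, 573) ✓
Every {Room, Course} value is associated with a single {StudentID, Grade} value, so {Room, Course} → {StudentID, Grade} holds.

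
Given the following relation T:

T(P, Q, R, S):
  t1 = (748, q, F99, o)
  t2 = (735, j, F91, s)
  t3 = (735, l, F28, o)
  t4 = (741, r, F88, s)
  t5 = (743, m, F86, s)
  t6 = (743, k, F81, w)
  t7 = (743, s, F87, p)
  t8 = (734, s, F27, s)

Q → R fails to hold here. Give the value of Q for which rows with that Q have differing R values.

s

Q=q: row 1 → R = F99 ✓
Q=j: row 2 → R = F91 ✓
Q=l: row 3 → R = F28 ✓
Q=r: row 4 → R = F88 ✓
Q=m: row 5 → R = F86 ✓
Q=k: row 6 → R = F81 ✓
Q=s: rows 7, 8 → R takes values {F87, F27} — violation
The only Q value with inconsistent R is Q=s.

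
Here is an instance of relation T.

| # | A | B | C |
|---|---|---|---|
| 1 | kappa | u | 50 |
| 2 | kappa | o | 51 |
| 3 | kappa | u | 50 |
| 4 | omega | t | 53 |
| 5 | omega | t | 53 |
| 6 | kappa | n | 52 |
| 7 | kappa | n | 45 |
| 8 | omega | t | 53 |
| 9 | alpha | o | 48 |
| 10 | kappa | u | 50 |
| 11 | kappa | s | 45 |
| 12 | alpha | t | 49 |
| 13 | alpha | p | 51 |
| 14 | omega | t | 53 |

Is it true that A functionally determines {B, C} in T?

No

A=kappa: rows 1, 2, 3, 6, 7, 10, 11 → {B,C} takes values {(u, 50), (o, 51), (n, 52), (n, 45), (s, 45)} — violation
A=omega: rows 4, 5, 8, 14 → {B,C} = (t, 53), (t, 53), (t, 53), (t, 53) ✓
A=alpha: rows 9, 12, 13 → {B,C} takes values {(o, 48), (t, 49), (p, 51)} — violation
Two rows agree on A but differ on {B, C}, so A → {B, C} does not hold.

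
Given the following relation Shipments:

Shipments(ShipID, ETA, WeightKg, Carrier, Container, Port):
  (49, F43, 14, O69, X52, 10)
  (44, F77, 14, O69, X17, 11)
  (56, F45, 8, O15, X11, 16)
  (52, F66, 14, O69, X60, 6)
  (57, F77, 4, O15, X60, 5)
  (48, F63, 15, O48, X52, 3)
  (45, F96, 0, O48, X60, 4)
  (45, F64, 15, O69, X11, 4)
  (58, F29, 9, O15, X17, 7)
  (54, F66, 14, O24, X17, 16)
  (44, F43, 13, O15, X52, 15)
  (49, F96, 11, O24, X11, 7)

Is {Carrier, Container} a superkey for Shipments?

All 12 rows have distinct {Carrier, Container} values, so {Carrier, Container} → (all attributes) holds and {Carrier, Container} is a superkey.

Yes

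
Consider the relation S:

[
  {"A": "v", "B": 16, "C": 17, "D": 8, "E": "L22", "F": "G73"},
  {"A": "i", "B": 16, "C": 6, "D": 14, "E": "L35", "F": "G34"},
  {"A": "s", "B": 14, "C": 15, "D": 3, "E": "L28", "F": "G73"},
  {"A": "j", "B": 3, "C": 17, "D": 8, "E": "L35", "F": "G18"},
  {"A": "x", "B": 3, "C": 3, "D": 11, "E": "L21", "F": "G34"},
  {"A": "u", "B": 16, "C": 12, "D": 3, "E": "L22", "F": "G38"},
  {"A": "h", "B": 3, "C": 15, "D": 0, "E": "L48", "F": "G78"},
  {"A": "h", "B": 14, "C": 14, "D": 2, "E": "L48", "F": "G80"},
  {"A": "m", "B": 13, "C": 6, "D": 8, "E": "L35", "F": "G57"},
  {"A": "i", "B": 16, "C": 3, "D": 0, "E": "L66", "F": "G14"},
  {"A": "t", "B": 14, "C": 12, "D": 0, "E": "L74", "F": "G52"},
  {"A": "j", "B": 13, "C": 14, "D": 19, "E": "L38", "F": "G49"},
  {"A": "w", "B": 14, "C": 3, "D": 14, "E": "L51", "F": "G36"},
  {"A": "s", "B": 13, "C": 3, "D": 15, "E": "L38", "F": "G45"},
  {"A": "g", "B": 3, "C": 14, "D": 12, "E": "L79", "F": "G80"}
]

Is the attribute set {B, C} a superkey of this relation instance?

All 15 rows have distinct {B, C} values, so {B, C} → (all attributes) holds and {B, C} is a superkey.

Yes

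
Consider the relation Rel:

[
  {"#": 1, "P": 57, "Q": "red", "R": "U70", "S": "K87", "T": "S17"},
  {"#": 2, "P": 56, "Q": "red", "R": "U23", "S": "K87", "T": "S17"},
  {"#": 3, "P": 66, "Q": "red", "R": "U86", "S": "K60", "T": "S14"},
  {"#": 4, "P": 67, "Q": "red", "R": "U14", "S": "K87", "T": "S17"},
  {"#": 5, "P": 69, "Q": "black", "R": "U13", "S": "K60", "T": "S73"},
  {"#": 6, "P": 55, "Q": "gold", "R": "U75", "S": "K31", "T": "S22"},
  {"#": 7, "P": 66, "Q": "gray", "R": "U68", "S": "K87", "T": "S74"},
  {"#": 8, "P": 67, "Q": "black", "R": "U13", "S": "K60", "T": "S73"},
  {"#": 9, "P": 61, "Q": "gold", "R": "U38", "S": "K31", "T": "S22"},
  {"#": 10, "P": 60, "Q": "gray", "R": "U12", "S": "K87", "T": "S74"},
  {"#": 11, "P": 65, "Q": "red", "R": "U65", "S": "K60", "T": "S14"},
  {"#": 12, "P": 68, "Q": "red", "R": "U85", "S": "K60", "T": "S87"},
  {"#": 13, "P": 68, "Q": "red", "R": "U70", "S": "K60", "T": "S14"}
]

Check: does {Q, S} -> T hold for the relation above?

No

(Q=red, S=K87): rows 1, 2, 4 → T = S17, S17, S17 ✓
(Q=red, S=K60): rows 3, 11, 12, 13 → T takes values {S14, S87} — violation
(Q=black, S=K60): rows 5, 8 → T = S73, S73 ✓
(Q=gold, S=K31): rows 6, 9 → T = S22, S22 ✓
(Q=gray, S=K87): rows 7, 10 → T = S74, S74 ✓
Two rows agree on {Q, S} but differ on T, so {Q, S} -> T does not hold.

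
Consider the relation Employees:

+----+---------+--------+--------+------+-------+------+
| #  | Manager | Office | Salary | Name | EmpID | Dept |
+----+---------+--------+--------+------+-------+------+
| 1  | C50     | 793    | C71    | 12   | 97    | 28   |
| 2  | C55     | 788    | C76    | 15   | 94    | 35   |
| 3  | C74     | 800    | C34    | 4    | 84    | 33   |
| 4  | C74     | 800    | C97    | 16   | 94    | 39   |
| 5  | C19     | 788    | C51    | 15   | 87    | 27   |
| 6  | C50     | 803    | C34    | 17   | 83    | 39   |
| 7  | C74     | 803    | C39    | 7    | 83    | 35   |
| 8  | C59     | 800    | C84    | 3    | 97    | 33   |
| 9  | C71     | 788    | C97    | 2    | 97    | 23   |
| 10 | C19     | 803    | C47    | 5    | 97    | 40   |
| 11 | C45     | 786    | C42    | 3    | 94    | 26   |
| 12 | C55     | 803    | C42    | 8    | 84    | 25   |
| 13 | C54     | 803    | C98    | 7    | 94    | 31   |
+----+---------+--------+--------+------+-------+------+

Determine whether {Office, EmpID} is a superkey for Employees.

No

Rows 6 and 7 have the same {Office, EmpID} value (Office=803, EmpID=83) but are distinct tuples, so {Office, EmpID} does not determine every attribute — not a superkey.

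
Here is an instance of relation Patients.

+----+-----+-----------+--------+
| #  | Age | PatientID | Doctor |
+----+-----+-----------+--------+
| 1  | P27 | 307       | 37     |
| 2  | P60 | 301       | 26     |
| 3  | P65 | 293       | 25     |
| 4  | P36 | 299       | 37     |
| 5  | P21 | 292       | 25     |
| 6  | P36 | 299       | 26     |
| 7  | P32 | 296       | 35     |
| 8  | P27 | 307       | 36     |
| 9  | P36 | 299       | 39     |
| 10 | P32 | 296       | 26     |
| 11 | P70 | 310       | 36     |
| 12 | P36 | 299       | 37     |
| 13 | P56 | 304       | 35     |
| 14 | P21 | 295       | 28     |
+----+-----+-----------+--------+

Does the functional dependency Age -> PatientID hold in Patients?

Age=P27: rows 1, 8 → PatientID = 307, 307 ✓
Age=P60: row 2 → PatientID = 301 ✓
Age=P65: row 3 → PatientID = 293 ✓
Age=P36: rows 4, 6, 9, 12 → PatientID = 299, 299, 299, 299 ✓
Age=P21: rows 5, 14 → PatientID takes values {292, 295} — violation
Age=P32: rows 7, 10 → PatientID = 296, 296 ✓
Age=P70: row 11 → PatientID = 310 ✓
Age=P56: row 13 → PatientID = 304 ✓
Two rows agree on Age but differ on PatientID, so Age -> PatientID does not hold.

No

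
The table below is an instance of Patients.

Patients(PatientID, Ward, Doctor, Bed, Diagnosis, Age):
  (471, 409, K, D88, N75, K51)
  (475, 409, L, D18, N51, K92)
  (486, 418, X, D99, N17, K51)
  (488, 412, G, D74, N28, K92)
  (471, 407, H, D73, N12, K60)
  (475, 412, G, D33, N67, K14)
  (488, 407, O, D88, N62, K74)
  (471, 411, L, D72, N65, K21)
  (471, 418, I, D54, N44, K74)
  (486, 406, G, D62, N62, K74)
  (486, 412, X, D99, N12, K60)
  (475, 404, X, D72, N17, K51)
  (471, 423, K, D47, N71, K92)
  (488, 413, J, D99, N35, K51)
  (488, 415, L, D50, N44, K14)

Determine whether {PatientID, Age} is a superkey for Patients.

All 15 rows have distinct {PatientID, Age} values, so {PatientID, Age} → (all attributes) holds and {PatientID, Age} is a superkey.

Yes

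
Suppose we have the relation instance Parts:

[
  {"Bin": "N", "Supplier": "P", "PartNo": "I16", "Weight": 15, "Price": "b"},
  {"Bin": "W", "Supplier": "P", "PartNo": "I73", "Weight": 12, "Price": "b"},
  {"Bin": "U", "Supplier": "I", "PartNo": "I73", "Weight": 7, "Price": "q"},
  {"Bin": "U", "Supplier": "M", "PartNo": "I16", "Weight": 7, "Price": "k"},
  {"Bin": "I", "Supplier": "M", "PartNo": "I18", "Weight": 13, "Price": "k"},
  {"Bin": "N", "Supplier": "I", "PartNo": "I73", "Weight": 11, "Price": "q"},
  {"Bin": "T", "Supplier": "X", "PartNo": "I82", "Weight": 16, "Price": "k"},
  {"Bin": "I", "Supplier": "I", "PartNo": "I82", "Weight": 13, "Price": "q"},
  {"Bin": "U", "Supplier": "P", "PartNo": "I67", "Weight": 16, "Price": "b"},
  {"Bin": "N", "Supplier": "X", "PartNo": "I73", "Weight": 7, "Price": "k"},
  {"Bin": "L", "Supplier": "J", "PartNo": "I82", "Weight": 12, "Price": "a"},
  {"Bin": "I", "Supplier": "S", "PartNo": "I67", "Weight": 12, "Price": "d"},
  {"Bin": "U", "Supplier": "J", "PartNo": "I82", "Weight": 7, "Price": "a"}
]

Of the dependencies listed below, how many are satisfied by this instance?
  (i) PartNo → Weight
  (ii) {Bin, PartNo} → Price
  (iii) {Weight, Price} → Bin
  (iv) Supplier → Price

1

(i) PartNo → Weight: PartNo=I16: 2 rows → Weight takes values {15, 7} — violation; PartNo=I73: 4 rows → Weight takes values {12, 7, 11} — violation; PartNo=I82: 4 rows → Weight takes values {16, 13, 12, 7} — violation; PartNo=I67: 2 rows → Weight takes values {16, 12} — violation — fails.
(ii) {Bin, PartNo} → Price: (Bin=N, PartNo=I73): 2 rows → Price takes values {q, k} — violation — fails.
(iii) {Weight, Price} → Bin: (Weight=7, Price=k): 2 rows → Bin takes values {U, N} — violation — fails.
(iv) Supplier → Price: every LHS value maps to a single RHS value — holds.
1 of the 4 dependencies holds.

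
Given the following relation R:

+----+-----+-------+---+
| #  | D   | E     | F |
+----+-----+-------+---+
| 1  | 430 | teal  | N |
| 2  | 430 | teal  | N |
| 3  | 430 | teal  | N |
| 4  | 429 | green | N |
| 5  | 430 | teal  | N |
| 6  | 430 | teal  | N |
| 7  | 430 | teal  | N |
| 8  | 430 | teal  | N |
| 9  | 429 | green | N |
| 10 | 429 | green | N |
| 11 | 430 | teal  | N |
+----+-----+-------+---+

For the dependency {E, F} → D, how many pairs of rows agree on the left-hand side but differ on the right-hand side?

0

(E=teal, F=N): all 8 rows agree on D — 0 pairs.
(E=green, F=N): all 3 rows agree on D — 0 pairs.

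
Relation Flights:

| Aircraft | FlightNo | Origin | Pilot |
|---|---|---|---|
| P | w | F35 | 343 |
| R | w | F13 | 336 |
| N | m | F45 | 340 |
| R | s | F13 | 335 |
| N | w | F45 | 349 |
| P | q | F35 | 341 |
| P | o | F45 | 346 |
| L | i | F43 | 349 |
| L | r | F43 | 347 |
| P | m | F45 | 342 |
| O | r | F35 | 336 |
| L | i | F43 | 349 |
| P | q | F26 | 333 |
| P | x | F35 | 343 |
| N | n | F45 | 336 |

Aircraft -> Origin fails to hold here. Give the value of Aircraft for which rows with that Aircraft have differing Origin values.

Aircraft=P: 6 rows → Origin takes values {F35, F45, F26} — violation
Aircraft=R: 2 rows → Origin = F13, F13 ✓
Aircraft=N: 3 rows → Origin = F45, F45, F45 ✓
Aircraft=L: 3 rows → Origin = F43, F43, F43 ✓
Aircraft=O: 1 row → Origin = F35 ✓
The only Aircraft value with inconsistent Origin is Aircraft=P.

P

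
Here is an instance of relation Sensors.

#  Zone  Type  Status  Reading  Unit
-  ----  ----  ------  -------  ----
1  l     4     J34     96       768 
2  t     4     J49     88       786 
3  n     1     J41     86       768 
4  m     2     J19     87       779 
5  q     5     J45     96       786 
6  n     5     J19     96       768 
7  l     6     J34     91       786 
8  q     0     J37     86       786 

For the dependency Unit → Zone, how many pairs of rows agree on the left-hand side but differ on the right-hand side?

7

Unit=768: violating pairs (1,3), (1,6) — 2 pairs.
Unit=786: violating pairs (2,5), (2,7), (2,8), (5,7), (7,8) — 5 pairs.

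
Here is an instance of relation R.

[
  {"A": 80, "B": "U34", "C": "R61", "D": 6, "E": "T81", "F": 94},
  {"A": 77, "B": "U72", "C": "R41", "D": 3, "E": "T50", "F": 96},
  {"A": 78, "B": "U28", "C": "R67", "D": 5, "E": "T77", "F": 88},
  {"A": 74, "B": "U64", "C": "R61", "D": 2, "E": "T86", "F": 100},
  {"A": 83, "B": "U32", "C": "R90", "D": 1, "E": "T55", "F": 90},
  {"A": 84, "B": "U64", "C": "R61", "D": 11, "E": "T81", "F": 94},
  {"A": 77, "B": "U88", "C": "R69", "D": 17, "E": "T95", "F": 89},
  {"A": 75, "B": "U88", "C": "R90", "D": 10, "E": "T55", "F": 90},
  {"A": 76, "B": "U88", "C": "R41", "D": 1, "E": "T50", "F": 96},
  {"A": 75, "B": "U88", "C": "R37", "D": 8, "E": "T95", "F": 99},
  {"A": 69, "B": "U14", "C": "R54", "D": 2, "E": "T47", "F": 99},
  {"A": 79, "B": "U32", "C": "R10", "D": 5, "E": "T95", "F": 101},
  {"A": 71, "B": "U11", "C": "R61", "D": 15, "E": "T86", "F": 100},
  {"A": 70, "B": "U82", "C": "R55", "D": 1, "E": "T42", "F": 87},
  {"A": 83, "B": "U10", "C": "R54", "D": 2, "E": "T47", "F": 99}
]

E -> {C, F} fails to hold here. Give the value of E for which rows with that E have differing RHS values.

E=T81: 2 rows → {C,F} = (R61, 94), (R61, 94) ✓
E=T50: 2 rows → {C,F} = (R41, 96), (R41, 96) ✓
E=T77: 1 row → {C,F} = (R67, 88) ✓
E=T86: 2 rows → {C,F} = (R61, 100), (R61, 100) ✓
E=T55: 2 rows → {C,F} = (R90, 90), (R90, 90) ✓
E=T95: 3 rows → {C,F} takes values {(R69, 89), (R37, 99), (R10, 101)} — violation
E=T47: 2 rows → {C,F} = (R54, 99), (R54, 99) ✓
E=T42: 1 row → {C,F} = (R55, 87) ✓
The only E value with inconsistent RHS is E=T95.

T95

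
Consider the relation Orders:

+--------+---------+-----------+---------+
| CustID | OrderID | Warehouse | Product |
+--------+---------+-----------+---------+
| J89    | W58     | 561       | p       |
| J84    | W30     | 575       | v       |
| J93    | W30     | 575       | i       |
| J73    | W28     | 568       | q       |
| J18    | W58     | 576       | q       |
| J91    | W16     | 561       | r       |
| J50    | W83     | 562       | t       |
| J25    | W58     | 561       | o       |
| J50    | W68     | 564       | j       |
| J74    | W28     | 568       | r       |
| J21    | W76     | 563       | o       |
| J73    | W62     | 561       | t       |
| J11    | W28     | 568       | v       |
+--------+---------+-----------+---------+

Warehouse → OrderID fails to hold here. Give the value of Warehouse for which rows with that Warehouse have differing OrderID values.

561

Warehouse=561: 4 rows → OrderID takes values {W58, W16, W62} — violation
Warehouse=575: 2 rows → OrderID = W30, W30 ✓
Warehouse=568: 3 rows → OrderID = W28, W28, W28 ✓
Warehouse=576: 1 row → OrderID = W58 ✓
Warehouse=562: 1 row → OrderID = W83 ✓
Warehouse=564: 1 row → OrderID = W68 ✓
Warehouse=563: 1 row → OrderID = W76 ✓
The only Warehouse value with inconsistent OrderID is Warehouse=561.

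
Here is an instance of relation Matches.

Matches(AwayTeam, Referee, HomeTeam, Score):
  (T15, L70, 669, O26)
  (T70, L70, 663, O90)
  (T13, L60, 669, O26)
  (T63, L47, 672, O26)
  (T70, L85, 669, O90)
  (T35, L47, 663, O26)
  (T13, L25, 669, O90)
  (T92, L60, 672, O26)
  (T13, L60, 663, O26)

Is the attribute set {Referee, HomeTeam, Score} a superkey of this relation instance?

Yes

All 9 rows have distinct {Referee, HomeTeam, Score} values, so {Referee, HomeTeam, Score} → (all attributes) holds and {Referee, HomeTeam, Score} is a superkey.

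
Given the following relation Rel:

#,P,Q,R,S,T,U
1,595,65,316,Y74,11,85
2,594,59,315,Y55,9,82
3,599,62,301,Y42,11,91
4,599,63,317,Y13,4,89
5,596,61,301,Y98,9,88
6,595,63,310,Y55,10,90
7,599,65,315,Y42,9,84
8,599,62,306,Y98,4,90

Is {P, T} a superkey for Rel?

Rows 4 and 8 have the same {P, T} value (P=599, T=4) but are distinct tuples, so {P, T} does not determine every attribute — not a superkey.

No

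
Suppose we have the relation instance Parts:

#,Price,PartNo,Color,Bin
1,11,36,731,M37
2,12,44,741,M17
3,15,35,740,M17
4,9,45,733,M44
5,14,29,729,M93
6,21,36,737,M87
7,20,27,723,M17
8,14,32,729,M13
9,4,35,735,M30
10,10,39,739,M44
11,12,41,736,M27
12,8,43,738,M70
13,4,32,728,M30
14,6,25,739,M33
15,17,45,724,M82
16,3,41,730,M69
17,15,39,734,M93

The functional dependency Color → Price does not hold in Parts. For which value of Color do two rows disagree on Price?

Color=731: row 1 → Price = 11 ✓
Color=741: row 2 → Price = 12 ✓
Color=740: row 3 → Price = 15 ✓
Color=733: row 4 → Price = 9 ✓
Color=729: rows 5, 8 → Price = 14, 14 ✓
Color=737: row 6 → Price = 21 ✓
Color=723: row 7 → Price = 20 ✓
Color=735: row 9 → Price = 4 ✓
Color=739: rows 10, 14 → Price takes values {10, 6} — violation
Color=736: row 11 → Price = 12 ✓
Color=738: row 12 → Price = 8 ✓
Color=728: row 13 → Price = 4 ✓
Color=724: row 15 → Price = 17 ✓
Color=730: row 16 → Price = 3 ✓
Color=734: row 17 → Price = 15 ✓
The only Color value with inconsistent Price is Color=739.

739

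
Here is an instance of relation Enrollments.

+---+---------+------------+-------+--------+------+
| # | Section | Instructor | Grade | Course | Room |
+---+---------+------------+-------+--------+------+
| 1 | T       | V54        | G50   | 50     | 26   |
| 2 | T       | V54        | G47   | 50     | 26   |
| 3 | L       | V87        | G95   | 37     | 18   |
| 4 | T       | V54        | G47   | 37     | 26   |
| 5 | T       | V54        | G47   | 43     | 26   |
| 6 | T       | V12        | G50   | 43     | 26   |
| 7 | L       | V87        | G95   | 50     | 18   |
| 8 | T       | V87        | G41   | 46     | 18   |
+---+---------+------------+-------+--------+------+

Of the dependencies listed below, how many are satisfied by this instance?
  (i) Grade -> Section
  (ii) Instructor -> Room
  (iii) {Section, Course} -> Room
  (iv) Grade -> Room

4

(i) Grade -> Section: every LHS value maps to a single RHS value — holds.
(ii) Instructor -> Room: every LHS value maps to a single RHS value — holds.
(iii) {Section, Course} -> Room: every LHS value maps to a single RHS value — holds.
(iv) Grade -> Room: every LHS value maps to a single RHS value — holds.
4 of the 4 dependencies hold.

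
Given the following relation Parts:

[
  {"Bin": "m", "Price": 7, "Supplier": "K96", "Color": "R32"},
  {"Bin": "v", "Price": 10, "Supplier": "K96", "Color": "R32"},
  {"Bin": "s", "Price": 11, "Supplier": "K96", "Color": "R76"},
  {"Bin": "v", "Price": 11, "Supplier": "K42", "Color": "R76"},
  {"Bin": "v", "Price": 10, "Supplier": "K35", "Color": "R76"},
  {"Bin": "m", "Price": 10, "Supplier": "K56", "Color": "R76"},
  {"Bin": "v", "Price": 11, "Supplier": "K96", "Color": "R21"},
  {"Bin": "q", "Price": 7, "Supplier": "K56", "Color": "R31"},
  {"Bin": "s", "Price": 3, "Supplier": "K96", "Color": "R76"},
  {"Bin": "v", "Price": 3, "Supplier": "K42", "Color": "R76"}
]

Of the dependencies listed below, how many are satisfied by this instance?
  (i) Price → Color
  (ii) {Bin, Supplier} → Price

0

(i) Price → Color: Price=7: 2 rows → Color takes values {R32, R31} — violation; Price=10: 3 rows → Color takes values {R32, R76} — violation; Price=11: 3 rows → Color takes values {R76, R21} — violation — fails.
(ii) {Bin, Supplier} → Price: (Bin=v, Supplier=K96): 2 rows → Price takes values {10, 11} — violation; (Bin=s, Supplier=K96): 2 rows → Price takes values {11, 3} — violation; (Bin=v, Supplier=K42): 2 rows → Price takes values {11, 3} — violation — fails.
None of the 2 dependencies hold.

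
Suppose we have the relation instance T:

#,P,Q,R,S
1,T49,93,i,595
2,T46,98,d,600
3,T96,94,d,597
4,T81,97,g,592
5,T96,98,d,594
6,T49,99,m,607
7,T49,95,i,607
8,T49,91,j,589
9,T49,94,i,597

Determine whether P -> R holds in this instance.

No

P=T49: rows 1, 6, 7, 8, 9 → R takes values {i, m, j} — violation
P=T46: row 2 → R = d ✓
P=T96: rows 3, 5 → R = d, d ✓
P=T81: row 4 → R = g ✓
Two rows agree on P but differ on R, so P -> R does not hold.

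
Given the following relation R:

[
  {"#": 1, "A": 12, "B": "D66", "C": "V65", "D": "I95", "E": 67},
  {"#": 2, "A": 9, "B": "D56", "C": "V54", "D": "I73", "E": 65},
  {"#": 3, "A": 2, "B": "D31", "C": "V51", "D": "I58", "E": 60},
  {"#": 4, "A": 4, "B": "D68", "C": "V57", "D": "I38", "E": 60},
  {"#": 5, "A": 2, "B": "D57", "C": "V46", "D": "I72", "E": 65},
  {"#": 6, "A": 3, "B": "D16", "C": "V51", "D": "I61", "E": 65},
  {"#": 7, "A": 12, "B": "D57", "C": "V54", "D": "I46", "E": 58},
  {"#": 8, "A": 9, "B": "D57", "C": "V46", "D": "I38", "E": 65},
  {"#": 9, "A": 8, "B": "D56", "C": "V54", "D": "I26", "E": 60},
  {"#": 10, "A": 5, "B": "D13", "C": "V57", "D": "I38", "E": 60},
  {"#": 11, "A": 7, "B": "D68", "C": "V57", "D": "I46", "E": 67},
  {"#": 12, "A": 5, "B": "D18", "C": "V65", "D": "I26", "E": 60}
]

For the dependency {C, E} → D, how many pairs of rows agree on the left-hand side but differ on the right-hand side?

(C=V57, E=60): all 2 rows agree on D — 0 pairs.
(C=V46, E=65): violating pairs (5,8) — 1 pair.

1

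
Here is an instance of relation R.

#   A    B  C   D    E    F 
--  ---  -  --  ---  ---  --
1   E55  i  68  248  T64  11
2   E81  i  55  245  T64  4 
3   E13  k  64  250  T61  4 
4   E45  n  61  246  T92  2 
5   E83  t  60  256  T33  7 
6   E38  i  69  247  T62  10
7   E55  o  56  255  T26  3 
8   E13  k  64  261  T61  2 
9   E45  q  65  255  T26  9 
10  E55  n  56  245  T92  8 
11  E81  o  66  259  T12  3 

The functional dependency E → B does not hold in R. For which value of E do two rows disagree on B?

T26

E=T64: rows 1, 2 → B = i, i ✓
E=T61: rows 3, 8 → B = k, k ✓
E=T92: rows 4, 10 → B = n, n ✓
E=T33: row 5 → B = t ✓
E=T62: row 6 → B = i ✓
E=T26: rows 7, 9 → B takes values {o, q} — violation
E=T12: row 11 → B = o ✓
The only E value with inconsistent B is E=T26.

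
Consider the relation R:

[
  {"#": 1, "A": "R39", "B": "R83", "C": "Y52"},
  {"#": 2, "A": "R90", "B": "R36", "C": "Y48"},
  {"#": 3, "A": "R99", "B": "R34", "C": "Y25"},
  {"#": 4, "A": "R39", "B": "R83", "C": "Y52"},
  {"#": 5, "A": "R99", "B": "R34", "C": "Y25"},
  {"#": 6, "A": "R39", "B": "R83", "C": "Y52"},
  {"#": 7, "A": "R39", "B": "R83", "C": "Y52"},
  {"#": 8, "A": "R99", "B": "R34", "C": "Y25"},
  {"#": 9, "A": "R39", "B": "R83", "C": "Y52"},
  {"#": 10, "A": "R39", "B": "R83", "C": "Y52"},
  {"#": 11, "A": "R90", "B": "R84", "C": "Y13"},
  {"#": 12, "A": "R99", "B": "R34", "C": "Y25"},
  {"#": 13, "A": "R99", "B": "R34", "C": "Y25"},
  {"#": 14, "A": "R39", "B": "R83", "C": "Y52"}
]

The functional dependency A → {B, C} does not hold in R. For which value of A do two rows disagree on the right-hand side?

A=R39: rows 1, 4, 6, 7, 9, 10, 14 → {B,C} = (R83, Y52), (R83, Y52), (R83, Y52), (R83, Y52), (R83, Y52), (R83, Y52), (R83, Y52) ✓
A=R90: rows 2, 11 → {B,C} takes values {(R36, Y48), (R84, Y13)} — violation
A=R99: rows 3, 5, 8, 12, 13 → {B,C} = (R34, Y25), (R34, Y25), (R34, Y25), (R34, Y25), (R34, Y25) ✓
The only A value with inconsistent RHS is A=R90.

R90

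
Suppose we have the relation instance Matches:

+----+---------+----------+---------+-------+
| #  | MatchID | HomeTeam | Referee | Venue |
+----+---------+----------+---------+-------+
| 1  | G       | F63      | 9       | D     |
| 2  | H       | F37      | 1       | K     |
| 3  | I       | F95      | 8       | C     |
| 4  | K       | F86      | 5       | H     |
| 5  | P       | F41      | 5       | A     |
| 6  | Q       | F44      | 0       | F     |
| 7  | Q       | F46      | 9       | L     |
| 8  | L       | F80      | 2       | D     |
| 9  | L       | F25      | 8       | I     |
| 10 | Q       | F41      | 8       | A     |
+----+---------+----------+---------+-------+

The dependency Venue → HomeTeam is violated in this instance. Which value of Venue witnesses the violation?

D

Venue=D: rows 1, 8 → HomeTeam takes values {F63, F80} — violation
Venue=K: row 2 → HomeTeam = F37 ✓
Venue=C: row 3 → HomeTeam = F95 ✓
Venue=H: row 4 → HomeTeam = F86 ✓
Venue=A: rows 5, 10 → HomeTeam = F41, F41 ✓
Venue=F: row 6 → HomeTeam = F44 ✓
Venue=L: row 7 → HomeTeam = F46 ✓
Venue=I: row 9 → HomeTeam = F25 ✓
The only Venue value with inconsistent HomeTeam is Venue=D.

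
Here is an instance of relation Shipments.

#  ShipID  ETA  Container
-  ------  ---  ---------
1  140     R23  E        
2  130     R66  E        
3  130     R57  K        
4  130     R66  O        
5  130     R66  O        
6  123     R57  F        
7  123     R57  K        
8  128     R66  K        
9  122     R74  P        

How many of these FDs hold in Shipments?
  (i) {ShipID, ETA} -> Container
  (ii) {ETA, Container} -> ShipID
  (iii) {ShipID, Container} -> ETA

(i) {ShipID, ETA} -> Container: (ShipID=130, ETA=R66): rows 2, 4, 5 → Container takes values {E, O} — violation; (ShipID=123, ETA=R57): rows 6, 7 → Container takes values {F, K} — violation — fails.
(ii) {ETA, Container} -> ShipID: (ETA=R57, Container=K): rows 3, 7 → ShipID takes values {130, 123} — violation — fails.
(iii) {ShipID, Container} -> ETA: every LHS value maps to a single RHS value — holds.
1 of the 3 dependencies holds.

1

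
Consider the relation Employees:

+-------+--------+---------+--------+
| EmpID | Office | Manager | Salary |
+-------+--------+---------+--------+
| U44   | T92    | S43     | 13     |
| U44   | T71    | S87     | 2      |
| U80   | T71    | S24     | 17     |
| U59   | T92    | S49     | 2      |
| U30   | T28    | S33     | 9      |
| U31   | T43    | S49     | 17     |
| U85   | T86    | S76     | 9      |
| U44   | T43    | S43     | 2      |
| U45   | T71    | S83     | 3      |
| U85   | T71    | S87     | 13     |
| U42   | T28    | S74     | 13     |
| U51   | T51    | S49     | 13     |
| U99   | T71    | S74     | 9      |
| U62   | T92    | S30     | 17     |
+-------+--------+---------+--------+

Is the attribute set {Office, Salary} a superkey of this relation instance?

Yes

All 14 rows have distinct {Office, Salary} values, so {Office, Salary} → (all attributes) holds and {Office, Salary} is a superkey.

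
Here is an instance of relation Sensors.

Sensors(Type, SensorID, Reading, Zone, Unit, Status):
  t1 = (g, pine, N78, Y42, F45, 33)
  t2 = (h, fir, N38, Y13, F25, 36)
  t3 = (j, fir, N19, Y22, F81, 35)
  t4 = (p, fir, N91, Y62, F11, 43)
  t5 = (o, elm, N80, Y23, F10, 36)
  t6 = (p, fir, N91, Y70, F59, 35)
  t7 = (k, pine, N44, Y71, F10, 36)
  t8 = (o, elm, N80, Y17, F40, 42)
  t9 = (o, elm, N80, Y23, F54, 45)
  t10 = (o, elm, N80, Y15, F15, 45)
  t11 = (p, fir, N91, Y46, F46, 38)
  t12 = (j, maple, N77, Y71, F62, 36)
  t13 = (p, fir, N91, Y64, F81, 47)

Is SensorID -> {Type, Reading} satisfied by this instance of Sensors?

SensorID=pine: rows 1, 7 → {Type,Reading} takes values {(g, N78), (k, N44)} — violation
SensorID=fir: rows 2, 3, 4, 6, 11, 13 → {Type,Reading} takes values {(h, N38), (j, N19), (p, N91)} — violation
SensorID=elm: rows 5, 8, 9, 10 → {Type,Reading} = (o, N80), (o, N80), (o, N80), (o, N80) ✓
SensorID=maple: row 12 → {Type,Reading} = (j, N77) ✓
Two rows agree on SensorID but differ on {Type, Reading}, so SensorID -> {Type, Reading} does not hold.

No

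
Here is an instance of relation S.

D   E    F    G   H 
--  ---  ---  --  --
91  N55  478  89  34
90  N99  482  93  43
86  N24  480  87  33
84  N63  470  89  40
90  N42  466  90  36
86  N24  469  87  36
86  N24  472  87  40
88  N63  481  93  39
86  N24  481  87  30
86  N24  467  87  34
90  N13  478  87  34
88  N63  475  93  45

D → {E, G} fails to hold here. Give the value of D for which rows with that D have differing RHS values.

90

D=91: 1 row → {E,G} = (N55, 89) ✓
D=90: 3 rows → {E,G} takes values {(N99, 93), (N42, 90), (N13, 87)} — violation
D=86: 5 rows → {E,G} = (N24, 87), (N24, 87), (N24, 87), (N24, 87), (N24, 87) ✓
D=84: 1 row → {E,G} = (N63, 89) ✓
D=88: 2 rows → {E,G} = (N63, 93), (N63, 93) ✓
The only D value with inconsistent RHS is D=90.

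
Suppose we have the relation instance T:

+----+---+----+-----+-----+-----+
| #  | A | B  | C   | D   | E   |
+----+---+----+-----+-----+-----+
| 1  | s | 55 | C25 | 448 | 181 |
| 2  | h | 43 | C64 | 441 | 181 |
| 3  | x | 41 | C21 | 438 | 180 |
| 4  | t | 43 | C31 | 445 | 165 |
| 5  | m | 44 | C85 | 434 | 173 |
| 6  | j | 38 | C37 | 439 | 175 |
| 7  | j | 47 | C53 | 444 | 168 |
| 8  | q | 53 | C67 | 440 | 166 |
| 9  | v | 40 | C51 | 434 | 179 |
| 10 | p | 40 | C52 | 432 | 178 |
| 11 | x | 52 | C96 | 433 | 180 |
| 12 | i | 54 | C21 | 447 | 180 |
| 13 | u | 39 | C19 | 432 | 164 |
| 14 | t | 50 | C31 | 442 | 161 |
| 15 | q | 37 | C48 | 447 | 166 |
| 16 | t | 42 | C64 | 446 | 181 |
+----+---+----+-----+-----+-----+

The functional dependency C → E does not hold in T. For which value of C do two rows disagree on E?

C=C25: row 1 → E = 181 ✓
C=C64: rows 2, 16 → E = 181, 181 ✓
C=C21: rows 3, 12 → E = 180, 180 ✓
C=C31: rows 4, 14 → E takes values {165, 161} — violation
C=C85: row 5 → E = 173 ✓
C=C37: row 6 → E = 175 ✓
C=C53: row 7 → E = 168 ✓
C=C67: row 8 → E = 166 ✓
C=C51: row 9 → E = 179 ✓
C=C52: row 10 → E = 178 ✓
C=C96: row 11 → E = 180 ✓
C=C19: row 13 → E = 164 ✓
C=C48: row 15 → E = 166 ✓
The only C value with inconsistent E is C=C31.

C31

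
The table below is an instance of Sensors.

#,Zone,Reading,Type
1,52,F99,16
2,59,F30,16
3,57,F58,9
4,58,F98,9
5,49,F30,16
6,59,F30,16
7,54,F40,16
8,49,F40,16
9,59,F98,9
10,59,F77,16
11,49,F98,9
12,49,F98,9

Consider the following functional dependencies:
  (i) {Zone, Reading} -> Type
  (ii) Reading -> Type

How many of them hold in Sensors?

(i) {Zone, Reading} -> Type: every LHS value maps to a single RHS value — holds.
(ii) Reading -> Type: every LHS value maps to a single RHS value — holds.
2 of the 2 dependencies hold.

2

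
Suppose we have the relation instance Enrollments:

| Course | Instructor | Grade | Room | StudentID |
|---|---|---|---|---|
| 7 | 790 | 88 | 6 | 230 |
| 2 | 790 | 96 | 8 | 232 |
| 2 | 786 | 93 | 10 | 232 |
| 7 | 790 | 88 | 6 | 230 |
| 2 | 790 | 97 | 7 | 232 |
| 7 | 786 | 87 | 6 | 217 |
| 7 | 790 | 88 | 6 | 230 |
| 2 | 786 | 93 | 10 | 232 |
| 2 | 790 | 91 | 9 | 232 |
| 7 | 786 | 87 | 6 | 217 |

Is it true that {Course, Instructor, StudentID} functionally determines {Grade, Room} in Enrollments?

No

(Course=7, Instructor=790, StudentID=230): 3 rows → {Grade,Room} = (88, 6), (88, 6), (88, 6) ✓
(Course=2, Instructor=790, StudentID=232): 3 rows → {Grade,Room} takes values {(96, 8), (97, 7), (91, 9)} — violation
(Course=2, Instructor=786, StudentID=232): 2 rows → {Grade,Room} = (93, 10), (93, 10) ✓
(Course=7, Instructor=786, StudentID=217): 2 rows → {Grade,Room} = (87, 6), (87, 6) ✓
Two rows agree on {Course, Instructor, StudentID} but differ on {Grade, Room}, so {Course, Instructor, StudentID} → {Grade, Room} does not hold.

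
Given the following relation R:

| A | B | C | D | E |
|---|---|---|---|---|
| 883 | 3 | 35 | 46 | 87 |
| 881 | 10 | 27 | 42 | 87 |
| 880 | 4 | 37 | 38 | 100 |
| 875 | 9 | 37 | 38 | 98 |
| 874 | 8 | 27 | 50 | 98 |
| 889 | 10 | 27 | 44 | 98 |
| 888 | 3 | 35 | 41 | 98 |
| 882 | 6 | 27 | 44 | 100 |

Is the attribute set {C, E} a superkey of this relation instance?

No

Two distinct rows share (C=27, E=98), so {C, E} does not determine every attribute — not a superkey.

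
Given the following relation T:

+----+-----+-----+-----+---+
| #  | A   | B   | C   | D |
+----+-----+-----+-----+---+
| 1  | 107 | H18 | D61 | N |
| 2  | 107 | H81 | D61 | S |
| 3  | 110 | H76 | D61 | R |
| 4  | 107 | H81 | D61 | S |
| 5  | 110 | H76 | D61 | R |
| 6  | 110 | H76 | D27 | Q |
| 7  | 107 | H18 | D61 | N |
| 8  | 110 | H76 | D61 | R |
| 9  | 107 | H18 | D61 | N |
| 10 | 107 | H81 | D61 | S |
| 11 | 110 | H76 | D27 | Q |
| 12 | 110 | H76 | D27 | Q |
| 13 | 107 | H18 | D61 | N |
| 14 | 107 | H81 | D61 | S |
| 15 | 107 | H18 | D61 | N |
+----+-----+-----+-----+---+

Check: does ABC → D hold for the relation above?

Yes

(A=107, B=H18, C=D61): rows 1, 7, 9, 13, 15 → D = N, N, N, N, N ✓
(A=107, B=H81, C=D61): rows 2, 4, 10, 14 → D = S, S, S, S ✓
(A=110, B=H76, C=D61): rows 3, 5, 8 → D = R, R, R ✓
(A=110, B=H76, C=D27): rows 6, 11, 12 → D = Q, Q, Q ✓
Every ABC value is associated with a single D value, so ABC → D holds.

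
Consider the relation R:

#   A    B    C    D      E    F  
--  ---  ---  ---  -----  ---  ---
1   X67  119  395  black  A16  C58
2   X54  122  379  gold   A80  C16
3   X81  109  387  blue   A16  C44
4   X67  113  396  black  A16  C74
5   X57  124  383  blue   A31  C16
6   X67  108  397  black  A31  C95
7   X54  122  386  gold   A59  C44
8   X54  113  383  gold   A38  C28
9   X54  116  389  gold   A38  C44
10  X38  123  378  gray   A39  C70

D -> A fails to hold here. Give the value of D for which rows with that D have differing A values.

blue

D=black: rows 1, 4, 6 → A = X67, X67, X67 ✓
D=gold: rows 2, 7, 8, 9 → A = X54, X54, X54, X54 ✓
D=blue: rows 3, 5 → A takes values {X81, X57} — violation
D=gray: row 10 → A = X38 ✓
The only D value with inconsistent A is D=blue.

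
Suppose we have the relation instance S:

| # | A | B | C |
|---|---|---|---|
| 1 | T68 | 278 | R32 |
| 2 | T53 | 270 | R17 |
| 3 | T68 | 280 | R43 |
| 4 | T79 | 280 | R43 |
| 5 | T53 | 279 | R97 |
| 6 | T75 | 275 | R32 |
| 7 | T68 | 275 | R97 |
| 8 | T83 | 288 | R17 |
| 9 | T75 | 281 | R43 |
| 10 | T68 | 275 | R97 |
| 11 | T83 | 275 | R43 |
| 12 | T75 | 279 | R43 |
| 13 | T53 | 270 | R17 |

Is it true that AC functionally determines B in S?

(A=T68, C=R32): row 1 → B = 278 ✓
(A=T53, C=R17): rows 2, 13 → B = 270, 270 ✓
(A=T68, C=R43): row 3 → B = 280 ✓
(A=T79, C=R43): row 4 → B = 280 ✓
(A=T53, C=R97): row 5 → B = 279 ✓
(A=T75, C=R32): row 6 → B = 275 ✓
(A=T68, C=R97): rows 7, 10 → B = 275, 275 ✓
(A=T83, C=R17): row 8 → B = 288 ✓
(A=T75, C=R43): rows 9, 12 → B takes values {281, 279} — violation
(A=T83, C=R43): row 11 → B = 275 ✓
Two rows agree on AC but differ on B, so AC -> B does not hold.

No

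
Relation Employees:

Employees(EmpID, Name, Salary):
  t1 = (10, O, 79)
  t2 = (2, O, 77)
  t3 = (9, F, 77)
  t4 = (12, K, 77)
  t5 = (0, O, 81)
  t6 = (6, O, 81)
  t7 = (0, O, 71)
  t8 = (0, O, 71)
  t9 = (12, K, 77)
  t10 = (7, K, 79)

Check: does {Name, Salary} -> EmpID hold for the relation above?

No

(Name=O, Salary=79): row 1 → EmpID = 10 ✓
(Name=O, Salary=77): row 2 → EmpID = 2 ✓
(Name=F, Salary=77): row 3 → EmpID = 9 ✓
(Name=K, Salary=77): rows 4, 9 → EmpID = 12, 12 ✓
(Name=O, Salary=81): rows 5, 6 → EmpID takes values {0, 6} — violation
(Name=O, Salary=71): rows 7, 8 → EmpID = 0, 0 ✓
(Name=K, Salary=79): row 10 → EmpID = 7 ✓
Two rows agree on {Name, Salary} but differ on EmpID, so {Name, Salary} -> EmpID does not hold.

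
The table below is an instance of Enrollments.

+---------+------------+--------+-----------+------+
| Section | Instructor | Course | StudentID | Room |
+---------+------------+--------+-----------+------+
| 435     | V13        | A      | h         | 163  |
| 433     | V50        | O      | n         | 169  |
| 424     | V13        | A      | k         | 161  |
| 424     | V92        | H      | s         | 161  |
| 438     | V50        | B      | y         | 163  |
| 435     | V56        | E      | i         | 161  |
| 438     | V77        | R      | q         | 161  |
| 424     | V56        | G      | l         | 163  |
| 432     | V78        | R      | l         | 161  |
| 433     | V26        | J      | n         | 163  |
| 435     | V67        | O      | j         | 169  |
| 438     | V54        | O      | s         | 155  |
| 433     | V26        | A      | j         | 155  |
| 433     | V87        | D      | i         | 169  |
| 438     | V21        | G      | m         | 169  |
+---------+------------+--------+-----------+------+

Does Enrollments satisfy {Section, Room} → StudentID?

No

(Section=435, Room=163): 1 row → StudentID = h ✓
(Section=433, Room=169): 2 rows → StudentID takes values {n, i} — violation
(Section=424, Room=161): 2 rows → StudentID takes values {k, s} — violation
(Section=438, Room=163): 1 row → StudentID = y ✓
(Section=435, Room=161): 1 row → StudentID = i ✓
(Section=438, Room=161): 1 row → StudentID = q ✓
(Section=424, Room=163): 1 row → StudentID = l ✓
(Section=432, Room=161): 1 row → StudentID = l ✓
(Section=433, Room=163): 1 row → StudentID = n ✓
(Section=435, Room=169): 1 row → StudentID = j ✓
(Section=438, Room=155): 1 row → StudentID = s ✓
(Section=433, Room=155): 1 row → StudentID = j ✓
(Section=438, Room=169): 1 row → StudentID = m ✓
Two rows agree on {Section, Room} but differ on StudentID, so {Section, Room} → StudentID does not hold.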